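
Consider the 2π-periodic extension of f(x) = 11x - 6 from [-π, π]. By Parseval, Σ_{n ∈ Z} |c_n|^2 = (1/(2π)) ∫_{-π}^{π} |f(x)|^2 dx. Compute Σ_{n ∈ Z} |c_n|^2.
Σ |c_n|^2 = 121π^2/3 + 36

Expand and integrate term by term over [-π, π]:
  ∫ (11x)^2 dx = 121·(2π^3/3); ∫ 2·11·(-6)·x dx = 0 (odd integrand); ∫ (-6)^2 dx = 36·2π.
So (1/(2π)) ∫_{-π}^{π} (11x - 6)^2 dx = 121π^2/3 + 36 = 121π^2/3 + 36.
Parseval ⇒ Σ |c_n|^2 = 121π^2/3 + 36.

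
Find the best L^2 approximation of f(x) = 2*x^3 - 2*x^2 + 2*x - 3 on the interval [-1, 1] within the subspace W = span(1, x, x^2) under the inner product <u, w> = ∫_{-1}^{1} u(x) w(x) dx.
g(x) = -2*x^2 + 16*x/5 - 3

The best approximation g ∈ W is the orthogonal projection of f onto W. Writing g = a_0 + a_1 x + a_2 x^2, the coefficients solve the normal equations G · a = b where
  G_{ij} = <φ_i, φ_j> and b_i = <f, φ_i>, with φ_0 = 1, φ_1 = x, φ_2 = x^2.
G =
  [2, 0, 2/3]
  [0, 2/3, 0]
  [2/3, 0, 2/5],
b = (-22/3, 32/15, -14/5).
Solving gives a_0 = -3, a_1 = 16/5, a_2 = -2, so
  g(x) = -2*x^2 + 16*x/5 - 3.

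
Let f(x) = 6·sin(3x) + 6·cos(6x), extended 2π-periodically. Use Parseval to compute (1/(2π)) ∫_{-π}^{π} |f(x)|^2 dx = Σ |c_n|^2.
Σ |c_n|^2 = 36

Expand |f|^2 and use orthogonality of {sin(nx), cos(mx)} on [-π, π]:
  ∫_{-π}^{π} sin(nx)^2 dx = π, ∫ cos(mx)^2 dx = π, and cross terms integrate to 0.
So ∫_{-π}^{π} f(x)^2 dx = 6^2 · π + 6^2 · π = (36 + 36)π.
Divide by 2π: (36 + 36)/2 = 36.
By Parseval, this equals Σ |c_n|^2.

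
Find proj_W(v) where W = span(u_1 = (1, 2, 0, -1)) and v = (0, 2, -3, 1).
proj_W(v) = (1/2, 1, 0, -1/2)

Set up U = [u_1 | ... | u_1] ∈ R^(4×1). The projector onto W = col(U) is P = U (U^T U)^(-1) U^T.
Compute U^T U =
  [6],
and U^T v = (3).
Solve U^T U · c = U^T v for the coefficients: c = (1/2). The projection is proj_W(v) = U c.
Check: (v - proj_W(v)) · u_1 = 0  (should be 0).
Result: proj_W(v) = (1/2, 1, 0, -1/2).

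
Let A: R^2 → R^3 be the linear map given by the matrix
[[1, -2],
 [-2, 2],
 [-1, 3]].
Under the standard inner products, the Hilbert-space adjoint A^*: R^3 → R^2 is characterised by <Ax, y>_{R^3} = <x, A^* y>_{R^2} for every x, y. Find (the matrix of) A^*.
A^* = A^T =
[[1, -2, -1],
 [-2, 2, 3]]

For real matrices with standard dot products, the defining identity <Ax, y> = <x, A^* y> gives (Ax)^T y = x^T (A^*) y, i.e. x^T A^T y = x^T (A^*) y. Since this holds for all x, y, we must have A^* = A^T. Therefore
A^* =
[[1, -2, -1],
 [-2, 2, 3]].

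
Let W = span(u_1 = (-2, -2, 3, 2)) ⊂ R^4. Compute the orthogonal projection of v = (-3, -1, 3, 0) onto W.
proj_W(v) = (-34/21, -34/21, 17/7, 34/21)

Set up U = [u_1 | ... | u_1] ∈ R^(4×1). The projector onto W = col(U) is P = U (U^T U)^(-1) U^T.
Compute U^T U =
  [21],
and U^T v = (17).
Solve U^T U · c = U^T v for the coefficients: c = (17/21). The projection is proj_W(v) = U c.
Check: (v - proj_W(v)) · u_1 = 0  (should be 0).
Result: proj_W(v) = (-34/21, -34/21, 17/7, 34/21).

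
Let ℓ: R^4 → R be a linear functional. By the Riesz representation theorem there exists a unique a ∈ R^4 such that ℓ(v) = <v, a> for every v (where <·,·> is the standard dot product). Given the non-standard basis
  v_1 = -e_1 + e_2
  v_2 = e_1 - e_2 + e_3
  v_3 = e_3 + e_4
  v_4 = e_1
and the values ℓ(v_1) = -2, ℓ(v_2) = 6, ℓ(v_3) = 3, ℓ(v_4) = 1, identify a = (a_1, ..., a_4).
a = (1, -1, 4, -1)

Write a = (a_1, ..., a_4) in the standard basis. For each basis vector v_i, ℓ(v_i) = <v_i, a> is a linear equation in the a_j's. Collect the n equations into a matrix system V a = ℓ, where row i of V is v_i (expressed in the standard basis). Since V is invertible (lower-triangular with 1s on the diagonal, up to permutation), solve by back-substitution:
  V =
[[-1, 1, 0, 0],
 [1, -1, 1, 0],
 [0, 0, 1, 1],
 [1, 0, 0, 0]]
  V a = (-2, 6, 3, 1)
Solving gives a = (1, -1, 4, -1).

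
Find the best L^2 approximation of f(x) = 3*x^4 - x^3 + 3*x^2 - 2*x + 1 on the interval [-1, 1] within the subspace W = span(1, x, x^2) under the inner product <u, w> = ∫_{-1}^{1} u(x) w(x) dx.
g(x) = 39*x^2/7 - 13*x/5 + 26/35

The best approximation g ∈ W is the orthogonal projection of f onto W. Writing g = a_0 + a_1 x + a_2 x^2, the coefficients solve the normal equations G · a = b where
  G_{ij} = <φ_i, φ_j> and b_i = <f, φ_i>, with φ_0 = 1, φ_1 = x, φ_2 = x^2.
G =
  [2, 0, 2/3]
  [0, 2/3, 0]
  [2/3, 0, 2/5],
b = (26/5, -26/15, 286/105).
Solving gives a_0 = 26/35, a_1 = -13/5, a_2 = 39/7, so
  g(x) = 39*x^2/7 - 13*x/5 + 26/35.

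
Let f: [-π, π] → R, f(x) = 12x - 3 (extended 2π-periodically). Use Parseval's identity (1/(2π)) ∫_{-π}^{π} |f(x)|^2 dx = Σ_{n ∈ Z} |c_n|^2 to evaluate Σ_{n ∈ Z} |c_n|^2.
Σ |c_n|^2 = 48π^2 + 9

Expand and integrate term by term over [-π, π]:
  ∫ (12x)^2 dx = 144·(2π^3/3); ∫ 2·12·(-3)·x dx = 0 (odd integrand); ∫ (-3)^2 dx = 9·2π.
So (1/(2π)) ∫_{-π}^{π} (12x - 3)^2 dx = 144π^2/3 + 9 = 48π^2 + 9.
Parseval ⇒ Σ |c_n|^2 = 48π^2 + 9.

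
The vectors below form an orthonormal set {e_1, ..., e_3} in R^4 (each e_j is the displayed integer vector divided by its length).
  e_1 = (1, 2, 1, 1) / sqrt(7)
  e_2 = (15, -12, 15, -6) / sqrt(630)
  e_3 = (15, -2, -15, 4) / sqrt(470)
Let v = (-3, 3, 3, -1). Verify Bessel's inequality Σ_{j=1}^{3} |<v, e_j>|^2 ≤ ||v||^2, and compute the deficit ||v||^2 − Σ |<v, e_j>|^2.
Σ |<v, e_j>|^2 = 1235/47; ||v||^2 = 28; deficit = 81/47

Write each e_j = u_j / sqrt(<u_j, u_j>) where u_j is the displayed integer vector. Then <v, e_j> = <v, u_j> / sqrt(<u_j, u_j>), so |<v, e_j>|^2 = <v, u_j>^2 / <u_j, u_j>.
Coefficients: <v, e_1> = 5/sqrt(7), <v, e_2> = -30/sqrt(630), <v, e_3> = -100/sqrt(470).
Square and sum: Σ |<v, e_j>|^2 = 1235/47.
Compute ||v||^2 = v·v = 28.
Deficit = 28 − 1235/47 = 81/47 ≥ 0, confirming Bessel's inequality. (The deficit equals ||v − Σ <v,e_j> e_j||^2, the squared distance from v to span{e_j}.)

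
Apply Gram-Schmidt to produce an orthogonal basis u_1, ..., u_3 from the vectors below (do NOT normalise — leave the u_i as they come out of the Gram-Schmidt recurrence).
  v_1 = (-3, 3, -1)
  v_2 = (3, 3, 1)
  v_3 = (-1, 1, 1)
Orthogonal basis:
  u_1 = (-3, 3, -1)
  u_2 = (54/19, 60/19, 18/19)
  u_3 = (-2/5, 0, 6/5)

Apply the Gram-Schmidt recurrence
  u_1 = v_1
  u_i = v_i − Σ_{j<i} ((v_i · u_j) / (u_j · u_j)) · u_j.

Step by step this gives:
  u_1 = (-3, 3, -1)
  u_2 = (54/19, 60/19, 18/19)
  u_3 = (-2/5, 0, 6/5)

Orthogonality check:
  u_2 · u_1 = 0 (should be 0)
  u_3 · u_1 = 0 (should be 0)
  u_3 · u_2 = 0 (should be 0)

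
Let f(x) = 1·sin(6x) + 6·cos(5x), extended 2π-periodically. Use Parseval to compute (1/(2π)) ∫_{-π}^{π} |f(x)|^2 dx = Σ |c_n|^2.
Σ |c_n|^2 = 37/2

Expand |f|^2 and use orthogonality of {sin(nx), cos(mx)} on [-π, π]:
  ∫_{-π}^{π} sin(nx)^2 dx = π, ∫ cos(mx)^2 dx = π, and cross terms integrate to 0.
So ∫_{-π}^{π} f(x)^2 dx = 1^2 · π + 6^2 · π = (1 + 36)π.
Divide by 2π: (1 + 36)/2 = 37/2.
By Parseval, this equals Σ |c_n|^2.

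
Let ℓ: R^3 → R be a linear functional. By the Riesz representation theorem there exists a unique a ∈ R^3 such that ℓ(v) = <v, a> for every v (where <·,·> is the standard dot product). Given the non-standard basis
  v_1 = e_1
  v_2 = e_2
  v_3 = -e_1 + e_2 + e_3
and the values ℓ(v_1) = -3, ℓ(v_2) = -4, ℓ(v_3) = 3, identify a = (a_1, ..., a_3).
a = (-3, -4, 4)

Write a = (a_1, ..., a_3) in the standard basis. For each basis vector v_i, ℓ(v_i) = <v_i, a> is a linear equation in the a_j's. Collect the n equations into a matrix system V a = ℓ, where row i of V is v_i (expressed in the standard basis). Since V is invertible (lower-triangular with 1s on the diagonal, up to permutation), solve by back-substitution:
  V =
[[1, 0, 0],
 [0, 1, 0],
 [-1, 1, 1]]
  V a = (-3, -4, 3)
Solving gives a = (-3, -4, 4).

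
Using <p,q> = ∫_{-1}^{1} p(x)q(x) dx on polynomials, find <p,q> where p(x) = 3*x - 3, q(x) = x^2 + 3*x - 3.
<p,q> = 22

Expand the product: p(x)·q(x) = 3*x^3 + 6*x^2 - 18*x + 9.
∫_{-1}^{1} of each monomial x^k gives [2/(k+1) if k even, 0 if k odd]. Integrating term-by-term (or equivalently evaluating the antiderivative F(x) = 3*x^4/4 + 2*x^3 - 9*x^2 + 9*x at the endpoints):
  F(1) − F(−1) = 11/4 − (-77/4) = 22.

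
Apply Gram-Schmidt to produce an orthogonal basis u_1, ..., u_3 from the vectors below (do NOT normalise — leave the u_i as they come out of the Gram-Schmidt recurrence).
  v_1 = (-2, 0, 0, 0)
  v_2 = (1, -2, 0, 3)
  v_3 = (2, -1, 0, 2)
Orthogonal basis:
  u_1 = (-2, 0, 0, 0)
  u_2 = (0, -2, 0, 3)
  u_3 = (0, 3/13, 0, 2/13)

Apply the Gram-Schmidt recurrence
  u_1 = v_1
  u_i = v_i − Σ_{j<i} ((v_i · u_j) / (u_j · u_j)) · u_j.

Step by step this gives:
  u_1 = (-2, 0, 0, 0)
  u_2 = (0, -2, 0, 3)
  u_3 = (0, 3/13, 0, 2/13)

Orthogonality check:
  u_2 · u_1 = 0 (should be 0)
  u_3 · u_1 = 0 (should be 0)
  u_3 · u_2 = 0 (should be 0)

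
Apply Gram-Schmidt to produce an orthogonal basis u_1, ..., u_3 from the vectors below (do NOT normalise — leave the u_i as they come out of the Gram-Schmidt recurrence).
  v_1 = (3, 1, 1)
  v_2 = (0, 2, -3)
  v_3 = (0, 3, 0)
Orthogonal basis:
  u_1 = (3, 1, 1)
  u_2 = (3/11, 23/11, -32/11)
  u_3 = (-135/142, 243/142, 81/71)

Apply the Gram-Schmidt recurrence
  u_1 = v_1
  u_i = v_i − Σ_{j<i} ((v_i · u_j) / (u_j · u_j)) · u_j.

Step by step this gives:
  u_1 = (3, 1, 1)
  u_2 = (3/11, 23/11, -32/11)
  u_3 = (-135/142, 243/142, 81/71)

Orthogonality check:
  u_2 · u_1 = 0 (should be 0)
  u_3 · u_1 = 0 (should be 0)
  u_3 · u_2 = 0 (should be 0)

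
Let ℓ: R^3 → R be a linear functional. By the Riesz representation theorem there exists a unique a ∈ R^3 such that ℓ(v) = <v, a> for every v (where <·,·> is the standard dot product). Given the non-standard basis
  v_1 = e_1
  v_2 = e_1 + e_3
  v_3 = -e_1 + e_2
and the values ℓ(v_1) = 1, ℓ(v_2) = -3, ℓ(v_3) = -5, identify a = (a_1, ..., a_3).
a = (1, -4, -4)

Write a = (a_1, ..., a_3) in the standard basis. For each basis vector v_i, ℓ(v_i) = <v_i, a> is a linear equation in the a_j's. Collect the n equations into a matrix system V a = ℓ, where row i of V is v_i (expressed in the standard basis). Since V is invertible (lower-triangular with 1s on the diagonal, up to permutation), solve by back-substitution:
  V =
[[1, 0, 0],
 [1, 0, 1],
 [-1, 1, 0]]
  V a = (1, -3, -5)
Solving gives a = (1, -4, -4).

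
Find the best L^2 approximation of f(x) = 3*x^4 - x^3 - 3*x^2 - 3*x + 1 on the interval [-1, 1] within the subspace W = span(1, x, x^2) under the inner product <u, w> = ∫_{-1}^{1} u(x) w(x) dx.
g(x) = -3*x^2/7 - 18*x/5 + 26/35

The best approximation g ∈ W is the orthogonal projection of f onto W. Writing g = a_0 + a_1 x + a_2 x^2, the coefficients solve the normal equations G · a = b where
  G_{ij} = <φ_i, φ_j> and b_i = <f, φ_i>, with φ_0 = 1, φ_1 = x, φ_2 = x^2.
G =
  [2, 0, 2/3]
  [0, 2/3, 0]
  [2/3, 0, 2/5],
b = (6/5, -12/5, 34/105).
Solving gives a_0 = 26/35, a_1 = -18/5, a_2 = -3/7, so
  g(x) = -3*x^2/7 - 18*x/5 + 26/35.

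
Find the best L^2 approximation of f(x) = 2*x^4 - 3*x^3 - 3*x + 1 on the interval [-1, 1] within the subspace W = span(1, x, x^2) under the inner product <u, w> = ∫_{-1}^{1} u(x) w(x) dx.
g(x) = 12*x^2/7 - 24*x/5 + 29/35

The best approximation g ∈ W is the orthogonal projection of f onto W. Writing g = a_0 + a_1 x + a_2 x^2, the coefficients solve the normal equations G · a = b where
  G_{ij} = <φ_i, φ_j> and b_i = <f, φ_i>, with φ_0 = 1, φ_1 = x, φ_2 = x^2.
G =
  [2, 0, 2/3]
  [0, 2/3, 0]
  [2/3, 0, 2/5],
b = (14/5, -16/5, 26/21).
Solving gives a_0 = 29/35, a_1 = -24/5, a_2 = 12/7, so
  g(x) = 12*x^2/7 - 24*x/5 + 29/35.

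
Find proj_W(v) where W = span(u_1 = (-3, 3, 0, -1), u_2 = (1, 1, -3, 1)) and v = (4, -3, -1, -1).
proj_W(v) = (748/227, -674/227, -111/227, 274/227)

Set up U = [u_1 | ... | u_2] ∈ R^(4×2). The projector onto W = col(U) is P = U (U^T U)^(-1) U^T.
Compute U^T U =
  [19, -1]
  [-1, 12],
and U^T v = (-20, 3).
Solve U^T U · c = U^T v for the coefficients: c = (-237/227, 37/227). The projection is proj_W(v) = U c.
Check: (v - proj_W(v)) · u_1 = 0  (should be 0).
Check: (v - proj_W(v)) · u_2 = 0  (should be 0).
Result: proj_W(v) = (748/227, -674/227, -111/227, 274/227).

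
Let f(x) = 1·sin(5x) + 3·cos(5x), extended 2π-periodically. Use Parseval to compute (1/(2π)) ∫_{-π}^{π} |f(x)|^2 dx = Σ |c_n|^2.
Σ |c_n|^2 = 5

Expand |f|^2 and use orthogonality of {sin(nx), cos(mx)} on [-π, π]:
  ∫_{-π}^{π} sin(nx)^2 dx = π, ∫ cos(mx)^2 dx = π, and cross terms integrate to 0.
So ∫_{-π}^{π} f(x)^2 dx = 1^2 · π + 3^2 · π = (1 + 9)π.
Divide by 2π: (1 + 9)/2 = 5.
By Parseval, this equals Σ |c_n|^2.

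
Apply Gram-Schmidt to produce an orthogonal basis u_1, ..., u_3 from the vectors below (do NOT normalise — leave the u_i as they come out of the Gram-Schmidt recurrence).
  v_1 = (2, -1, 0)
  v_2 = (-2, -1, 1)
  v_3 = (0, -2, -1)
Orthogonal basis:
  u_1 = (2, -1, 0)
  u_2 = (-4/5, -8/5, 1)
  u_3 = (-8/21, -16/21, -32/21)

Apply the Gram-Schmidt recurrence
  u_1 = v_1
  u_i = v_i − Σ_{j<i} ((v_i · u_j) / (u_j · u_j)) · u_j.

Step by step this gives:
  u_1 = (2, -1, 0)
  u_2 = (-4/5, -8/5, 1)
  u_3 = (-8/21, -16/21, -32/21)

Orthogonality check:
  u_2 · u_1 = 0 (should be 0)
  u_3 · u_1 = 0 (should be 0)
  u_3 · u_2 = 0 (should be 0)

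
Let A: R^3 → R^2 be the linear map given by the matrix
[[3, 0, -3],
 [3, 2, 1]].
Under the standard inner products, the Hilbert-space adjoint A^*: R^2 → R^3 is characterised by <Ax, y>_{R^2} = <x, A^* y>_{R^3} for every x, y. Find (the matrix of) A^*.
A^* = A^T =
[[3, 3],
 [0, 2],
 [-3, 1]]

For real matrices with standard dot products, the defining identity <Ax, y> = <x, A^* y> gives (Ax)^T y = x^T (A^*) y, i.e. x^T A^T y = x^T (A^*) y. Since this holds for all x, y, we must have A^* = A^T. Therefore
A^* =
[[3, 3],
 [0, 2],
 [-3, 1]].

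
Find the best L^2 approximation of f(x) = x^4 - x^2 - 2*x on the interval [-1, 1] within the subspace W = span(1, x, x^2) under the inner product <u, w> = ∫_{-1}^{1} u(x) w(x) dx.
g(x) = -x^2/7 - 2*x - 3/35

The best approximation g ∈ W is the orthogonal projection of f onto W. Writing g = a_0 + a_1 x + a_2 x^2, the coefficients solve the normal equations G · a = b where
  G_{ij} = <φ_i, φ_j> and b_i = <f, φ_i>, with φ_0 = 1, φ_1 = x, φ_2 = x^2.
G =
  [2, 0, 2/3]
  [0, 2/3, 0]
  [2/3, 0, 2/5],
b = (-4/15, -4/3, -4/35).
Solving gives a_0 = -3/35, a_1 = -2, a_2 = -1/7, so
  g(x) = -x^2/7 - 2*x - 3/35.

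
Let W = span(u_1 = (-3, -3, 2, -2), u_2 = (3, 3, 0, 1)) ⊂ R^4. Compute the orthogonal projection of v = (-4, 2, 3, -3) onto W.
proj_W(v) = (-54/47, -54/47, 162/47, -99/47)

Set up U = [u_1 | ... | u_2] ∈ R^(4×2). The projector onto W = col(U) is P = U (U^T U)^(-1) U^T.
Compute U^T U =
  [26, -20]
  [-20, 19],
and U^T v = (18, -9).
Solve U^T U · c = U^T v for the coefficients: c = (81/47, 63/47). The projection is proj_W(v) = U c.
Check: (v - proj_W(v)) · u_1 = 0  (should be 0).
Check: (v - proj_W(v)) · u_2 = 0  (should be 0).
Result: proj_W(v) = (-54/47, -54/47, 162/47, -99/47).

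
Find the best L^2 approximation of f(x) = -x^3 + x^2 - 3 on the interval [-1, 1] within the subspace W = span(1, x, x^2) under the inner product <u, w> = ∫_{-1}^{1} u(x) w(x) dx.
g(x) = x^2 - 3*x/5 - 3

The best approximation g ∈ W is the orthogonal projection of f onto W. Writing g = a_0 + a_1 x + a_2 x^2, the coefficients solve the normal equations G · a = b where
  G_{ij} = <φ_i, φ_j> and b_i = <f, φ_i>, with φ_0 = 1, φ_1 = x, φ_2 = x^2.
G =
  [2, 0, 2/3]
  [0, 2/3, 0]
  [2/3, 0, 2/5],
b = (-16/3, -2/5, -8/5).
Solving gives a_0 = -3, a_1 = -3/5, a_2 = 1, so
  g(x) = x^2 - 3*x/5 - 3.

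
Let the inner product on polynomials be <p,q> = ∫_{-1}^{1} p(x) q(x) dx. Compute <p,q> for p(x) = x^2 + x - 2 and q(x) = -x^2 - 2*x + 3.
<p,q> = -52/5

Expand the product: p(x)·q(x) = -x^4 - 3*x^3 + 3*x^2 + 7*x - 6.
∫_{-1}^{1} of each monomial x^k gives [2/(k+1) if k even, 0 if k odd]. Integrating term-by-term (or equivalently evaluating the antiderivative F(x) = -x^5/5 - 3*x^4/4 + x^3 + 7*x^2/2 - 6*x at the endpoints):
  F(1) − F(−1) = -49/20 − (159/20) = -52/5.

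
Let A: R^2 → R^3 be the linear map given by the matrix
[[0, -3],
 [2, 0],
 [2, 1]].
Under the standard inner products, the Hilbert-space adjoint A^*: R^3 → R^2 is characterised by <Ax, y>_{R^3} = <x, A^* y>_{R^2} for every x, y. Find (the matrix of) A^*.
A^* = A^T =
[[0, 2, 2],
 [-3, 0, 1]]

For real matrices with standard dot products, the defining identity <Ax, y> = <x, A^* y> gives (Ax)^T y = x^T (A^*) y, i.e. x^T A^T y = x^T (A^*) y. Since this holds for all x, y, we must have A^* = A^T. Therefore
A^* =
[[0, 2, 2],
 [-3, 0, 1]].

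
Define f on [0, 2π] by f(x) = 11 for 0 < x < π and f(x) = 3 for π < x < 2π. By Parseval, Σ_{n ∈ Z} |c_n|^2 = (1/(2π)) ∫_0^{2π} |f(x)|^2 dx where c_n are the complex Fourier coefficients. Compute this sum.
Σ |c_n|^2 = 65

Parseval equates the L^2 energy of f (normalised by 1/(2π)) with the ℓ^2 sum of its Fourier coefficients: (1/(2π)) ∫_0^{2π} |f|^2 = Σ |c_n|^2.
Compute the left side: (1/(2π)) [∫_0^π 11^2 dx + ∫_π^{2π} 3^2 dx] = (1/(2π)) · (121π + 9π) = (121 + 9)/2 = 65.
So Σ_{n ∈ Z} |c_n|^2 = 65.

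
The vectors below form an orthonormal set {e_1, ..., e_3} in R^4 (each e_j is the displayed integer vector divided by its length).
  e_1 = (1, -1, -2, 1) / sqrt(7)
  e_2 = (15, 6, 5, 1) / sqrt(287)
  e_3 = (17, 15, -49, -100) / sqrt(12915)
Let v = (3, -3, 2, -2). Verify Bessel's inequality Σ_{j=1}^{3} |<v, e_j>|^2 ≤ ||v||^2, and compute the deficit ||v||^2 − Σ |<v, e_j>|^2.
Σ |<v, e_j>|^2 = 181/35; ||v||^2 = 26; deficit = 729/35

Write each e_j = u_j / sqrt(<u_j, u_j>) where u_j is the displayed integer vector. Then <v, e_j> = <v, u_j> / sqrt(<u_j, u_j>), so |<v, e_j>|^2 = <v, u_j>^2 / <u_j, u_j>.
Coefficients: <v, e_1> = 0/sqrt(7), <v, e_2> = 35/sqrt(287), <v, e_3> = 108/sqrt(12915).
Square and sum: Σ |<v, e_j>|^2 = 181/35.
Compute ||v||^2 = v·v = 26.
Deficit = 26 − 181/35 = 729/35 ≥ 0, confirming Bessel's inequality. (The deficit equals ||v − Σ <v,e_j> e_j||^2, the squared distance from v to span{e_j}.)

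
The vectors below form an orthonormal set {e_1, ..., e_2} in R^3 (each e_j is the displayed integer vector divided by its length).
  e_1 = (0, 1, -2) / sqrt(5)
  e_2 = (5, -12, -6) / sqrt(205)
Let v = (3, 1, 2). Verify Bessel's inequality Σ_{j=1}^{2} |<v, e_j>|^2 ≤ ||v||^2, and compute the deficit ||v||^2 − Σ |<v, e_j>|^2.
Σ |<v, e_j>|^2 = 90/41; ||v||^2 = 14; deficit = 484/41

Write each e_j = u_j / sqrt(<u_j, u_j>) where u_j is the displayed integer vector. Then <v, e_j> = <v, u_j> / sqrt(<u_j, u_j>), so |<v, e_j>|^2 = <v, u_j>^2 / <u_j, u_j>.
Coefficients: <v, e_1> = -3/sqrt(5), <v, e_2> = -9/sqrt(205).
Square and sum: Σ |<v, e_j>|^2 = 90/41.
Compute ||v||^2 = v·v = 14.
Deficit = 14 − 90/41 = 484/41 ≥ 0, confirming Bessel's inequality. (The deficit equals ||v − Σ <v,e_j> e_j||^2, the squared distance from v to span{e_j}.)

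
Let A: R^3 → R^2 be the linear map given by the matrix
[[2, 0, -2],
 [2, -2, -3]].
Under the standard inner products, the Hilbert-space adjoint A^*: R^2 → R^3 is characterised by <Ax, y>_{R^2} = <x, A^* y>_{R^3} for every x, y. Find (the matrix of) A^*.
A^* = A^T =
[[2, 2],
 [0, -2],
 [-2, -3]]

For real matrices with standard dot products, the defining identity <Ax, y> = <x, A^* y> gives (Ax)^T y = x^T (A^*) y, i.e. x^T A^T y = x^T (A^*) y. Since this holds for all x, y, we must have A^* = A^T. Therefore
A^* =
[[2, 2],
 [0, -2],
 [-2, -3]].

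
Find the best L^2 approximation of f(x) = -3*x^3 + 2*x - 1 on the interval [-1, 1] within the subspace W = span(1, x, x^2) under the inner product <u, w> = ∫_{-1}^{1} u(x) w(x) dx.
g(x) = x/5 - 1

The best approximation g ∈ W is the orthogonal projection of f onto W. Writing g = a_0 + a_1 x + a_2 x^2, the coefficients solve the normal equations G · a = b where
  G_{ij} = <φ_i, φ_j> and b_i = <f, φ_i>, with φ_0 = 1, φ_1 = x, φ_2 = x^2.
G =
  [2, 0, 2/3]
  [0, 2/3, 0]
  [2/3, 0, 2/5],
b = (-2, 2/15, -2/3).
Solving gives a_0 = -1, a_1 = 1/5, a_2 = 0, so
  g(x) = x/5 - 1.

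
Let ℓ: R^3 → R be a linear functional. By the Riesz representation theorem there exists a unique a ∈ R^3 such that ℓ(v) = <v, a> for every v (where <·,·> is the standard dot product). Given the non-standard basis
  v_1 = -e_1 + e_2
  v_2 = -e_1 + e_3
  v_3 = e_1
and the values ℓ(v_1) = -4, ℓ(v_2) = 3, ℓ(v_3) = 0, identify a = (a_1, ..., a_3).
a = (0, -4, 3)

Write a = (a_1, ..., a_3) in the standard basis. For each basis vector v_i, ℓ(v_i) = <v_i, a> is a linear equation in the a_j's. Collect the n equations into a matrix system V a = ℓ, where row i of V is v_i (expressed in the standard basis). Since V is invertible (lower-triangular with 1s on the diagonal, up to permutation), solve by back-substitution:
  V =
[[-1, 1, 0],
 [-1, 0, 1],
 [1, 0, 0]]
  V a = (-4, 3, 0)
Solving gives a = (0, -4, 3).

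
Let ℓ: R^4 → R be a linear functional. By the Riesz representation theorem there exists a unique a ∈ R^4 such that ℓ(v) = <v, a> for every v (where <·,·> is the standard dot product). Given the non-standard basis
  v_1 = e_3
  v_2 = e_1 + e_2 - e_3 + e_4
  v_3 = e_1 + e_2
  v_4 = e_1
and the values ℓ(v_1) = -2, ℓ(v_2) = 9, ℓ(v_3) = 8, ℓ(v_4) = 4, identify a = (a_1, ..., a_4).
a = (4, 4, -2, -1)

Write a = (a_1, ..., a_4) in the standard basis. For each basis vector v_i, ℓ(v_i) = <v_i, a> is a linear equation in the a_j's. Collect the n equations into a matrix system V a = ℓ, where row i of V is v_i (expressed in the standard basis). Since V is invertible (lower-triangular with 1s on the diagonal, up to permutation), solve by back-substitution:
  V =
[[0, 0, 1, 0],
 [1, 1, -1, 1],
 [1, 1, 0, 0],
 [1, 0, 0, 0]]
  V a = (-2, 9, 8, 4)
Solving gives a = (4, 4, -2, -1).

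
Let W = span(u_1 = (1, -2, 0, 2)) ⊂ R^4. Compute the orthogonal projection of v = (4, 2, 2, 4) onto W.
proj_W(v) = (8/9, -16/9, 0, 16/9)

Set up U = [u_1 | ... | u_1] ∈ R^(4×1). The projector onto W = col(U) is P = U (U^T U)^(-1) U^T.
Compute U^T U =
  [9],
and U^T v = (8).
Solve U^T U · c = U^T v for the coefficients: c = (8/9). The projection is proj_W(v) = U c.
Check: (v - proj_W(v)) · u_1 = 0  (should be 0).
Result: proj_W(v) = (8/9, -16/9, 0, 16/9).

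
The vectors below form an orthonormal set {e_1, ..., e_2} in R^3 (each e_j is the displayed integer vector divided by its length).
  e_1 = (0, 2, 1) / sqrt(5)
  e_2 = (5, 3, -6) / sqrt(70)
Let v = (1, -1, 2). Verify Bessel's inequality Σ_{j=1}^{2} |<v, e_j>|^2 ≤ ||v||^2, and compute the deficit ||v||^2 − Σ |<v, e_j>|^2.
Σ |<v, e_j>|^2 = 10/7; ||v||^2 = 6; deficit = 32/7

Write each e_j = u_j / sqrt(<u_j, u_j>) where u_j is the displayed integer vector. Then <v, e_j> = <v, u_j> / sqrt(<u_j, u_j>), so |<v, e_j>|^2 = <v, u_j>^2 / <u_j, u_j>.
Coefficients: <v, e_1> = 0/sqrt(5), <v, e_2> = -10/sqrt(70).
Square and sum: Σ |<v, e_j>|^2 = 10/7.
Compute ||v||^2 = v·v = 6.
Deficit = 6 − 10/7 = 32/7 ≥ 0, confirming Bessel's inequality. (The deficit equals ||v − Σ <v,e_j> e_j||^2, the squared distance from v to span{e_j}.)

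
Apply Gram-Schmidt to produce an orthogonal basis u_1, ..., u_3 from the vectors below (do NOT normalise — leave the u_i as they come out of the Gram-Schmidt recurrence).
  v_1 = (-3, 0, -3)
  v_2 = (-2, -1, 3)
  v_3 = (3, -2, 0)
Orthogonal basis:
  u_1 = (-3, 0, -3)
  u_2 = (-5/2, -1, 5/2)
  u_3 = (13/27, -65/27, -13/27)

Apply the Gram-Schmidt recurrence
  u_1 = v_1
  u_i = v_i − Σ_{j<i} ((v_i · u_j) / (u_j · u_j)) · u_j.

Step by step this gives:
  u_1 = (-3, 0, -3)
  u_2 = (-5/2, -1, 5/2)
  u_3 = (13/27, -65/27, -13/27)

Orthogonality check:
  u_2 · u_1 = 0 (should be 0)
  u_3 · u_1 = 0 (should be 0)
  u_3 · u_2 = 0 (should be 0)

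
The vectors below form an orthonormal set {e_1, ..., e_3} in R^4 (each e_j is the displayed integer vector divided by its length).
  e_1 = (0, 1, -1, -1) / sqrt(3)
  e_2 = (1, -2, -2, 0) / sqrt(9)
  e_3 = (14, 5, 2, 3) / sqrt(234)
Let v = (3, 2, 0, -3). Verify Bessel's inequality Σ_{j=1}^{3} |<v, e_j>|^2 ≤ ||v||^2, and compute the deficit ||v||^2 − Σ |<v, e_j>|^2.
Σ |<v, e_j>|^2 = 425/26; ||v||^2 = 22; deficit = 147/26

Write each e_j = u_j / sqrt(<u_j, u_j>) where u_j is the displayed integer vector. Then <v, e_j> = <v, u_j> / sqrt(<u_j, u_j>), so |<v, e_j>|^2 = <v, u_j>^2 / <u_j, u_j>.
Coefficients: <v, e_1> = 5/sqrt(3), <v, e_2> = -1/sqrt(9), <v, e_3> = 43/sqrt(234).
Square and sum: Σ |<v, e_j>|^2 = 425/26.
Compute ||v||^2 = v·v = 22.
Deficit = 22 − 425/26 = 147/26 ≥ 0, confirming Bessel's inequality. (The deficit equals ||v − Σ <v,e_j> e_j||^2, the squared distance from v to span{e_j}.)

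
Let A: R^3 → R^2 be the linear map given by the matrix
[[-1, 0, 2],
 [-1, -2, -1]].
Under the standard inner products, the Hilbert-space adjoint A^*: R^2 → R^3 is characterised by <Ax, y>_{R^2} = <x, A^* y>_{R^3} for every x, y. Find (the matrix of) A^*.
A^* = A^T =
[[-1, -1],
 [0, -2],
 [2, -1]]

For real matrices with standard dot products, the defining identity <Ax, y> = <x, A^* y> gives (Ax)^T y = x^T (A^*) y, i.e. x^T A^T y = x^T (A^*) y. Since this holds for all x, y, we must have A^* = A^T. Therefore
A^* =
[[-1, -1],
 [0, -2],
 [2, -1]].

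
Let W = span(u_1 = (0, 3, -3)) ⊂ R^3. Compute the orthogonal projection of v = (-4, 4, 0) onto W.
proj_W(v) = (0, 2, -2)

Set up U = [u_1 | ... | u_1] ∈ R^(3×1). The projector onto W = col(U) is P = U (U^T U)^(-1) U^T.
Compute U^T U =
  [18],
and U^T v = (12).
Solve U^T U · c = U^T v for the coefficients: c = (2/3). The projection is proj_W(v) = U c.
Check: (v - proj_W(v)) · u_1 = 0  (should be 0).
Result: proj_W(v) = (0, 2, -2).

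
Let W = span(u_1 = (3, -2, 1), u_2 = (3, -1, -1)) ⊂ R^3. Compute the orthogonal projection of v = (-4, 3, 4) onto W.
proj_W(v) = (-5, 1, 3)

Set up U = [u_1 | ... | u_2] ∈ R^(3×2). The projector onto W = col(U) is P = U (U^T U)^(-1) U^T.
Compute U^T U =
  [14, 10]
  [10, 11],
and U^T v = (-14, -19).
Solve U^T U · c = U^T v for the coefficients: c = (2/3, -7/3). The projection is proj_W(v) = U c.
Check: (v - proj_W(v)) · u_1 = 0  (should be 0).
Check: (v - proj_W(v)) · u_2 = 0  (should be 0).
Result: proj_W(v) = (-5, 1, 3).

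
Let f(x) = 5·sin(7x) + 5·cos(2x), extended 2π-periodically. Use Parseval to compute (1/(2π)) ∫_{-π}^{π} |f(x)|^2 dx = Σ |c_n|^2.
Σ |c_n|^2 = 25

Expand |f|^2 and use orthogonality of {sin(nx), cos(mx)} on [-π, π]:
  ∫_{-π}^{π} sin(nx)^2 dx = π, ∫ cos(mx)^2 dx = π, and cross terms integrate to 0.
So ∫_{-π}^{π} f(x)^2 dx = 5^2 · π + 5^2 · π = (25 + 25)π.
Divide by 2π: (25 + 25)/2 = 25.
By Parseval, this equals Σ |c_n|^2.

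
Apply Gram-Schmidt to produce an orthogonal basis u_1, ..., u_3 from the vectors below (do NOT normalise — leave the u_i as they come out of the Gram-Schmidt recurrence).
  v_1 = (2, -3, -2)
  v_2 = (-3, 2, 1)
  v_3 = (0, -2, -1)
Orthogonal basis:
  u_1 = (2, -3, -2)
  u_2 = (-23/17, -8/17, -11/17)
  u_3 = (-1/14, -2/7, 5/14)

Apply the Gram-Schmidt recurrence
  u_1 = v_1
  u_i = v_i − Σ_{j<i} ((v_i · u_j) / (u_j · u_j)) · u_j.

Step by step this gives:
  u_1 = (2, -3, -2)
  u_2 = (-23/17, -8/17, -11/17)
  u_3 = (-1/14, -2/7, 5/14)

Orthogonality check:
  u_2 · u_1 = 0 (should be 0)
  u_3 · u_1 = 0 (should be 0)
  u_3 · u_2 = 0 (should be 0)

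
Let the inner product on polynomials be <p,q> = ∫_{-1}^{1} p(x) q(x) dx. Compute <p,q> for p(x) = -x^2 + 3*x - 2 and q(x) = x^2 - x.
<p,q> = -56/15

Expand the product: p(x)·q(x) = -x^4 + 4*x^3 - 5*x^2 + 2*x.
∫_{-1}^{1} of each monomial x^k gives [2/(k+1) if k even, 0 if k odd]. Integrating term-by-term (or equivalently evaluating the antiderivative F(x) = -x^5/5 + x^4 - 5*x^3/3 + x^2 at the endpoints):
  F(1) − F(−1) = 2/15 − (58/15) = -56/15.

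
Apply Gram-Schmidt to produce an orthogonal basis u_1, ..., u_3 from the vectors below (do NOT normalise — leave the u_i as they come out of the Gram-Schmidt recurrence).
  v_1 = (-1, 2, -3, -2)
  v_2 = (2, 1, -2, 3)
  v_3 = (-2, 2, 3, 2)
Orthogonal basis:
  u_1 = (-1, 2, -3, -2)
  u_2 = (2, 1, -2, 3)
  u_3 = (-13/6, 26/9, 29/18, 14/9)

Apply the Gram-Schmidt recurrence
  u_1 = v_1
  u_i = v_i − Σ_{j<i} ((v_i · u_j) / (u_j · u_j)) · u_j.

Step by step this gives:
  u_1 = (-1, 2, -3, -2)
  u_2 = (2, 1, -2, 3)
  u_3 = (-13/6, 26/9, 29/18, 14/9)

Orthogonality check:
  u_2 · u_1 = 0 (should be 0)
  u_3 · u_1 = 0 (should be 0)
  u_3 · u_2 = 0 (should be 0)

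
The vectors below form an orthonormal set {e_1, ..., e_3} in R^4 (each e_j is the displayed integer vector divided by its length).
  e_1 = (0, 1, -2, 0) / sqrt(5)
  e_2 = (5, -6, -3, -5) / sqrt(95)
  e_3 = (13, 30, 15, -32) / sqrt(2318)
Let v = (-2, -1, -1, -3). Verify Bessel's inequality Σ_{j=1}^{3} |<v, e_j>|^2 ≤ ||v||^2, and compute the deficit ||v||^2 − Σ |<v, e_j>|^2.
Σ |<v, e_j>|^2 = 309/122; ||v||^2 = 15; deficit = 1521/122

Write each e_j = u_j / sqrt(<u_j, u_j>) where u_j is the displayed integer vector. Then <v, e_j> = <v, u_j> / sqrt(<u_j, u_j>), so |<v, e_j>|^2 = <v, u_j>^2 / <u_j, u_j>.
Coefficients: <v, e_1> = 1/sqrt(5), <v, e_2> = 14/sqrt(95), <v, e_3> = 25/sqrt(2318).
Square and sum: Σ |<v, e_j>|^2 = 309/122.
Compute ||v||^2 = v·v = 15.
Deficit = 15 − 309/122 = 1521/122 ≥ 0, confirming Bessel's inequality. (The deficit equals ||v − Σ <v,e_j> e_j||^2, the squared distance from v to span{e_j}.)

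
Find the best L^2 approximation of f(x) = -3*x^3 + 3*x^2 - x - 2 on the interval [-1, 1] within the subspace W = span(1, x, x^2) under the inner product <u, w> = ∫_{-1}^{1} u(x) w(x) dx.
g(x) = 3*x^2 - 14*x/5 - 2

The best approximation g ∈ W is the orthogonal projection of f onto W. Writing g = a_0 + a_1 x + a_2 x^2, the coefficients solve the normal equations G · a = b where
  G_{ij} = <φ_i, φ_j> and b_i = <f, φ_i>, with φ_0 = 1, φ_1 = x, φ_2 = x^2.
G =
  [2, 0, 2/3]
  [0, 2/3, 0]
  [2/3, 0, 2/5],
b = (-2, -28/15, -2/15).
Solving gives a_0 = -2, a_1 = -14/5, a_2 = 3, so
  g(x) = 3*x^2 - 14*x/5 - 2.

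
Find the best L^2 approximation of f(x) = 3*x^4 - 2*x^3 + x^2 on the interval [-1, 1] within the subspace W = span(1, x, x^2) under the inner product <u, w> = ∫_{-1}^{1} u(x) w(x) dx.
g(x) = 25*x^2/7 - 6*x/5 - 9/35

The best approximation g ∈ W is the orthogonal projection of f onto W. Writing g = a_0 + a_1 x + a_2 x^2, the coefficients solve the normal equations G · a = b where
  G_{ij} = <φ_i, φ_j> and b_i = <f, φ_i>, with φ_0 = 1, φ_1 = x, φ_2 = x^2.
G =
  [2, 0, 2/3]
  [0, 2/3, 0]
  [2/3, 0, 2/5],
b = (28/15, -4/5, 44/35).
Solving gives a_0 = -9/35, a_1 = -6/5, a_2 = 25/7, so
  g(x) = 25*x^2/7 - 6*x/5 - 9/35.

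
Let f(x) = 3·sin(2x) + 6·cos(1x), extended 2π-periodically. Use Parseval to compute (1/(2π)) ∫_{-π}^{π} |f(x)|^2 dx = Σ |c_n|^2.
Σ |c_n|^2 = 45/2

Expand |f|^2 and use orthogonality of {sin(nx), cos(mx)} on [-π, π]:
  ∫_{-π}^{π} sin(nx)^2 dx = π, ∫ cos(mx)^2 dx = π, and cross terms integrate to 0.
So ∫_{-π}^{π} f(x)^2 dx = 3^2 · π + 6^2 · π = (9 + 36)π.
Divide by 2π: (9 + 36)/2 = 45/2.
By Parseval, this equals Σ |c_n|^2.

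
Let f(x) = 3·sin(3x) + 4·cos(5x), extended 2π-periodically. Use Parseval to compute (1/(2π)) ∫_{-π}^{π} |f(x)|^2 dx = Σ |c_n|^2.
Σ |c_n|^2 = 25/2

Expand |f|^2 and use orthogonality of {sin(nx), cos(mx)} on [-π, π]:
  ∫_{-π}^{π} sin(nx)^2 dx = π, ∫ cos(mx)^2 dx = π, and cross terms integrate to 0.
So ∫_{-π}^{π} f(x)^2 dx = 3^2 · π + 4^2 · π = (9 + 16)π.
Divide by 2π: (9 + 16)/2 = 25/2.
By Parseval, this equals Σ |c_n|^2.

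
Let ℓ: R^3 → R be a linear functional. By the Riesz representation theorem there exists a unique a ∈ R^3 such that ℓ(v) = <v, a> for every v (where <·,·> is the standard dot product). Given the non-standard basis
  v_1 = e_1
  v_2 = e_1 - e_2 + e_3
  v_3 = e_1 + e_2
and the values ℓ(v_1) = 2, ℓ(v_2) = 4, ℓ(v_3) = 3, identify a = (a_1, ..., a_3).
a = (2, 1, 3)

Write a = (a_1, ..., a_3) in the standard basis. For each basis vector v_i, ℓ(v_i) = <v_i, a> is a linear equation in the a_j's. Collect the n equations into a matrix system V a = ℓ, where row i of V is v_i (expressed in the standard basis). Since V is invertible (lower-triangular with 1s on the diagonal, up to permutation), solve by back-substitution:
  V =
[[1, 0, 0],
 [1, -1, 1],
 [1, 1, 0]]
  V a = (2, 4, 3)
Solving gives a = (2, 1, 3).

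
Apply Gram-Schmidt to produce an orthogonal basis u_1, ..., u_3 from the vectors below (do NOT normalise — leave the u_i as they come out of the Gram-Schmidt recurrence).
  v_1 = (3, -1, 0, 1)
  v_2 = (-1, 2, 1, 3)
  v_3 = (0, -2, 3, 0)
Orthogonal basis:
  u_1 = (3, -1, 0, 1)
  u_2 = (-5/11, 20/11, 1, 35/11)
  u_3 = (-13/23, -40/23, 70/23, -1/23)

Apply the Gram-Schmidt recurrence
  u_1 = v_1
  u_i = v_i − Σ_{j<i} ((v_i · u_j) / (u_j · u_j)) · u_j.

Step by step this gives:
  u_1 = (3, -1, 0, 1)
  u_2 = (-5/11, 20/11, 1, 35/11)
  u_3 = (-13/23, -40/23, 70/23, -1/23)

Orthogonality check:
  u_2 · u_1 = 0 (should be 0)
  u_3 · u_1 = 0 (should be 0)
  u_3 · u_2 = 0 (should be 0)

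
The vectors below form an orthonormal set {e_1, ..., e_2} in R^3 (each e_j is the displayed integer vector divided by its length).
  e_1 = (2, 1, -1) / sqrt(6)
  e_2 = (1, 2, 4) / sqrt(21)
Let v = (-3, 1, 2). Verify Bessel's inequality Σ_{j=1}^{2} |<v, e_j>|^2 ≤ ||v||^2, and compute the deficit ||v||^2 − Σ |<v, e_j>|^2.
Σ |<v, e_j>|^2 = 21/2; ||v||^2 = 14; deficit = 7/2

Write each e_j = u_j / sqrt(<u_j, u_j>) where u_j is the displayed integer vector. Then <v, e_j> = <v, u_j> / sqrt(<u_j, u_j>), so |<v, e_j>|^2 = <v, u_j>^2 / <u_j, u_j>.
Coefficients: <v, e_1> = -7/sqrt(6), <v, e_2> = 7/sqrt(21).
Square and sum: Σ |<v, e_j>|^2 = 21/2.
Compute ||v||^2 = v·v = 14.
Deficit = 14 − 21/2 = 7/2 ≥ 0, confirming Bessel's inequality. (The deficit equals ||v − Σ <v,e_j> e_j||^2, the squared distance from v to span{e_j}.)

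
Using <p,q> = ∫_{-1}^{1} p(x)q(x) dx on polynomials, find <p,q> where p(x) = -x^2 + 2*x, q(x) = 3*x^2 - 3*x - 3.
<p,q> = -16/5

Expand the product: p(x)·q(x) = -3*x^4 + 9*x^3 - 3*x^2 - 6*x.
∫_{-1}^{1} of each monomial x^k gives [2/(k+1) if k even, 0 if k odd]. Integrating term-by-term (or equivalently evaluating the antiderivative F(x) = -3*x^5/5 + 9*x^4/4 - x^3 - 3*x^2 at the endpoints):
  F(1) − F(−1) = -47/20 − (17/20) = -16/5.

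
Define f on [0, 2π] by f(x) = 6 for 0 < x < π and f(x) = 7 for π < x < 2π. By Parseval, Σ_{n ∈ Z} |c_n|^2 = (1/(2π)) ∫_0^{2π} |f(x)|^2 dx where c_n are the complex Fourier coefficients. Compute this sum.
Σ |c_n|^2 = 85/2

Parseval equates the L^2 energy of f (normalised by 1/(2π)) with the ℓ^2 sum of its Fourier coefficients: (1/(2π)) ∫_0^{2π} |f|^2 = Σ |c_n|^2.
Compute the left side: (1/(2π)) [∫_0^π 6^2 dx + ∫_π^{2π} 7^2 dx] = (1/(2π)) · (36π + 49π) = (36 + 49)/2 = 85/2.
So Σ_{n ∈ Z} |c_n|^2 = 85/2.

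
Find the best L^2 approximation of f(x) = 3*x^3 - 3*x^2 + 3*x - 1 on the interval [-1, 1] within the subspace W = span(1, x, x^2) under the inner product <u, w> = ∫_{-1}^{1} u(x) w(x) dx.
g(x) = -3*x^2 + 24*x/5 - 1

The best approximation g ∈ W is the orthogonal projection of f onto W. Writing g = a_0 + a_1 x + a_2 x^2, the coefficients solve the normal equations G · a = b where
  G_{ij} = <φ_i, φ_j> and b_i = <f, φ_i>, with φ_0 = 1, φ_1 = x, φ_2 = x^2.
G =
  [2, 0, 2/3]
  [0, 2/3, 0]
  [2/3, 0, 2/5],
b = (-4, 16/5, -28/15).
Solving gives a_0 = -1, a_1 = 24/5, a_2 = -3, so
  g(x) = -3*x^2 + 24*x/5 - 1.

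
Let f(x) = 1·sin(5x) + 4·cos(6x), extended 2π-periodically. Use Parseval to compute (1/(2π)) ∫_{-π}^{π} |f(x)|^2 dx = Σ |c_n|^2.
Σ |c_n|^2 = 17/2

Expand |f|^2 and use orthogonality of {sin(nx), cos(mx)} on [-π, π]:
  ∫_{-π}^{π} sin(nx)^2 dx = π, ∫ cos(mx)^2 dx = π, and cross terms integrate to 0.
So ∫_{-π}^{π} f(x)^2 dx = 1^2 · π + 4^2 · π = (1 + 16)π.
Divide by 2π: (1 + 16)/2 = 17/2.
By Parseval, this equals Σ |c_n|^2.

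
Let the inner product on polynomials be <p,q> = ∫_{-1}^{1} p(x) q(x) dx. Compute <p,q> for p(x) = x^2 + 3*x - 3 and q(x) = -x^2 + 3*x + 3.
<p,q> = -42/5

Expand the product: p(x)·q(x) = -x^4 + 15*x^2 - 9.
∫_{-1}^{1} of each monomial x^k gives [2/(k+1) if k even, 0 if k odd]. Integrating term-by-term (or equivalently evaluating the antiderivative F(x) = -x^5/5 + 5*x^3 - 9*x at the endpoints):
  F(1) − F(−1) = -21/5 − (21/5) = -42/5.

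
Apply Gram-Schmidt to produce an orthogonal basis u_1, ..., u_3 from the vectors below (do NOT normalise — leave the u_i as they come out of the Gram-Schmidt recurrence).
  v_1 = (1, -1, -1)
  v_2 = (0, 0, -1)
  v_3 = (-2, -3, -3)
Orthogonal basis:
  u_1 = (1, -1, -1)
  u_2 = (-1/3, 1/3, -2/3)
  u_3 = (-5/2, -5/2, 0)

Apply the Gram-Schmidt recurrence
  u_1 = v_1
  u_i = v_i − Σ_{j<i} ((v_i · u_j) / (u_j · u_j)) · u_j.

Step by step this gives:
  u_1 = (1, -1, -1)
  u_2 = (-1/3, 1/3, -2/3)
  u_3 = (-5/2, -5/2, 0)

Orthogonality check:
  u_2 · u_1 = 0 (should be 0)
  u_3 · u_1 = 0 (should be 0)
  u_3 · u_2 = 0 (should be 0)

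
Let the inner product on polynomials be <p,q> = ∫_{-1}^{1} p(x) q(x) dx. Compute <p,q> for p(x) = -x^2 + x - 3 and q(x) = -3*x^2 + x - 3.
<p,q> = 418/15

Expand the product: p(x)·q(x) = 3*x^4 - 4*x^3 + 13*x^2 - 6*x + 9.
∫_{-1}^{1} of each monomial x^k gives [2/(k+1) if k even, 0 if k odd]. Integrating term-by-term (or equivalently evaluating the antiderivative F(x) = 3*x^5/5 - x^4 + 13*x^3/3 - 3*x^2 + 9*x at the endpoints):
  F(1) − F(−1) = 149/15 − (-269/15) = 418/15.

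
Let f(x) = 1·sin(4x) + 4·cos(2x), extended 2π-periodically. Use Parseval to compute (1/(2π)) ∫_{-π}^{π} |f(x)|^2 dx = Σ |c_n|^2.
Σ |c_n|^2 = 17/2

Expand |f|^2 and use orthogonality of {sin(nx), cos(mx)} on [-π, π]:
  ∫_{-π}^{π} sin(nx)^2 dx = π, ∫ cos(mx)^2 dx = π, and cross terms integrate to 0.
So ∫_{-π}^{π} f(x)^2 dx = 1^2 · π + 4^2 · π = (1 + 16)π.
Divide by 2π: (1 + 16)/2 = 17/2.
By Parseval, this equals Σ |c_n|^2.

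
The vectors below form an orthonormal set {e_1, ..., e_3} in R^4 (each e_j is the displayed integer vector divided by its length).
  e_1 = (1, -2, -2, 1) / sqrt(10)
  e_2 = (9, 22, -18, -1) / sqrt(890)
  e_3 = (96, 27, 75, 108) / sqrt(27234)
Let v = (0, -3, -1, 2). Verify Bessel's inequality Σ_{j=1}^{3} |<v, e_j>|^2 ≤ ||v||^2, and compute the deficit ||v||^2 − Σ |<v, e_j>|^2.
Σ |<v, e_j>|^2 = 220/17; ||v||^2 = 14; deficit = 18/17

Write each e_j = u_j / sqrt(<u_j, u_j>) where u_j is the displayed integer vector. Then <v, e_j> = <v, u_j> / sqrt(<u_j, u_j>), so |<v, e_j>|^2 = <v, u_j>^2 / <u_j, u_j>.
Coefficients: <v, e_1> = 10/sqrt(10), <v, e_2> = -50/sqrt(890), <v, e_3> = 60/sqrt(27234).
Square and sum: Σ |<v, e_j>|^2 = 220/17.
Compute ||v||^2 = v·v = 14.
Deficit = 14 − 220/17 = 18/17 ≥ 0, confirming Bessel's inequality. (The deficit equals ||v − Σ <v,e_j> e_j||^2, the squared distance from v to span{e_j}.)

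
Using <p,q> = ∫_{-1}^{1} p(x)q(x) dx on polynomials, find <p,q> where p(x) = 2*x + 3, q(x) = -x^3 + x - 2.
<p,q> = -172/15

Expand the product: p(x)·q(x) = -2*x^4 - 3*x^3 + 2*x^2 - x - 6.
∫_{-1}^{1} of each monomial x^k gives [2/(k+1) if k even, 0 if k odd]. Integrating term-by-term (or equivalently evaluating the antiderivative F(x) = -2*x^5/5 - 3*x^4/4 + 2*x^3/3 - x^2/2 - 6*x at the endpoints):
  F(1) − F(−1) = -419/60 − (269/60) = -172/15.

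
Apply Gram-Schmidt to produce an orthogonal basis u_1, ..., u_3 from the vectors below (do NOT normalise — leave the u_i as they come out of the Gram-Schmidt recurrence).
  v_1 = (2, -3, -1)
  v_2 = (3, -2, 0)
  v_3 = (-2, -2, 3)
Orthogonal basis:
  u_1 = (2, -3, -1)
  u_2 = (9/7, 4/7, 6/7)
  u_3 = (-25/19, -75/38, 125/38)

Apply the Gram-Schmidt recurrence
  u_1 = v_1
  u_i = v_i − Σ_{j<i} ((v_i · u_j) / (u_j · u_j)) · u_j.

Step by step this gives:
  u_1 = (2, -3, -1)
  u_2 = (9/7, 4/7, 6/7)
  u_3 = (-25/19, -75/38, 125/38)

Orthogonality check:
  u_2 · u_1 = 0 (should be 0)
  u_3 · u_1 = 0 (should be 0)
  u_3 · u_2 = 0 (should be 0)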